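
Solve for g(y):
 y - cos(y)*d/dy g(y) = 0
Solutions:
 g(y) = C1 + Integral(y/cos(y), y)


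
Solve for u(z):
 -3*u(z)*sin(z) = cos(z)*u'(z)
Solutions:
 u(z) = C1*cos(z)^3


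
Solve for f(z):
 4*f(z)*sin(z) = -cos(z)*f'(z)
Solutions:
 f(z) = C1*cos(z)^4


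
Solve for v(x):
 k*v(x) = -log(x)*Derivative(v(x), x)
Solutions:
 v(x) = C1*exp(-k*li(x))


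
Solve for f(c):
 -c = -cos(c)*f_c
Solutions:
 f(c) = C1 + Integral(c/cos(c), c)


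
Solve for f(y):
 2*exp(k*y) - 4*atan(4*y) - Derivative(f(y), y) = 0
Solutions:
 f(y) = C1 - 4*y*atan(4*y) + 2*Piecewise((exp(k*y)/k, Ne(k, 0)), (y, True)) + log(16*y^2 + 1)/2


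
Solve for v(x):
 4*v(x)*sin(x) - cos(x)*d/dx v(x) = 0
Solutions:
 v(x) = C1/cos(x)^4


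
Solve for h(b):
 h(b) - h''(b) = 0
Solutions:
 h(b) = C1*exp(-b) + C2*exp(b)


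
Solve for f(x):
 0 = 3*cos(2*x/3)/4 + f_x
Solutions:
 f(x) = C1 - 9*sin(2*x/3)/8


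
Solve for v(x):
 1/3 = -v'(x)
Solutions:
 v(x) = C1 - x/3


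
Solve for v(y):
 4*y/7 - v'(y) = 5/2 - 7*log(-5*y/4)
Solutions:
 v(y) = C1 + 2*y^2/7 + 7*y*log(-y) + y*(-14*log(2) - 19/2 + 7*log(5))


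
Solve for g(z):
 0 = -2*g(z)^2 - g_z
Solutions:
 g(z) = 1/(C1 + 2*z)


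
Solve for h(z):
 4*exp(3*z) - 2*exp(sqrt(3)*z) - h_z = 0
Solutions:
 h(z) = C1 + 4*exp(3*z)/3 - 2*sqrt(3)*exp(sqrt(3)*z)/3


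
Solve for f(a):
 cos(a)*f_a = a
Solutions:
 f(a) = C1 + Integral(a/cos(a), a)


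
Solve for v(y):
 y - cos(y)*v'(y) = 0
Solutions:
 v(y) = C1 + Integral(y/cos(y), y)


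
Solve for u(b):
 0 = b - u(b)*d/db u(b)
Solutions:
 u(b) = -sqrt(C1 + b^2)
 u(b) = sqrt(C1 + b^2)


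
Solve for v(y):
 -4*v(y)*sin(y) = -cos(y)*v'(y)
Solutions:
 v(y) = C1/cos(y)^4


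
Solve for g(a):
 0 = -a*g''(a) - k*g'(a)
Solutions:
 g(a) = C1 + a^(1 - re(k))*(C2*sin(log(a)*Abs(im(k))) + C3*cos(log(a)*im(k)))


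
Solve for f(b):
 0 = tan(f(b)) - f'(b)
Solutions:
 f(b) = pi - asin(C1*exp(b))
 f(b) = asin(C1*exp(b))


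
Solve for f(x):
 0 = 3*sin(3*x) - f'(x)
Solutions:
 f(x) = C1 - cos(3*x)


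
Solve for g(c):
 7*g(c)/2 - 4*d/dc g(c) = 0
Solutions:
 g(c) = C1*exp(7*c/8)


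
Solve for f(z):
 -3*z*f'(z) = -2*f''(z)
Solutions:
 f(z) = C1 + C2*erfi(sqrt(3)*z/2)


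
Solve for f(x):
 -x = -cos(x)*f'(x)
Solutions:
 f(x) = C1 + Integral(x/cos(x), x)


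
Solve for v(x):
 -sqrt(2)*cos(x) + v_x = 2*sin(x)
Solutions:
 v(x) = C1 + sqrt(2)*sin(x) - 2*cos(x)


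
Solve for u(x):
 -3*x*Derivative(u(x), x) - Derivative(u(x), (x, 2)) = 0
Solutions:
 u(x) = C1 + C2*erf(sqrt(6)*x/2)


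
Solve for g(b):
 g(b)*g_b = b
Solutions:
 g(b) = -sqrt(C1 + b^2)
 g(b) = sqrt(C1 + b^2)


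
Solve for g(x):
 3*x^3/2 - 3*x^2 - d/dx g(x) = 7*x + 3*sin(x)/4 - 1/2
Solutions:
 g(x) = C1 + 3*x^4/8 - x^3 - 7*x^2/2 + x/2 + 3*cos(x)/4


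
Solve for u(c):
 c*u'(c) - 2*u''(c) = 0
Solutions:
 u(c) = C1 + C2*erfi(c/2)


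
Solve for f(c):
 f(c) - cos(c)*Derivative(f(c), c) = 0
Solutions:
 f(c) = C1*sqrt(sin(c) + 1)/sqrt(sin(c) - 1)


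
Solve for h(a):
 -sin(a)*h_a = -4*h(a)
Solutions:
 h(a) = C1*(cos(a)^2 - 2*cos(a) + 1)/(cos(a)^2 + 2*cos(a) + 1)


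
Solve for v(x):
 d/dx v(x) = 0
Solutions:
 v(x) = C1


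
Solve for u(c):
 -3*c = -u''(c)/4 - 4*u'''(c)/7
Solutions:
 u(c) = C1 + C2*c + C3*exp(-7*c/16) + 2*c^3 - 96*c^2/7


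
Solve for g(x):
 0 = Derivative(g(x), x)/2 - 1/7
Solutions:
 g(x) = C1 + 2*x/7


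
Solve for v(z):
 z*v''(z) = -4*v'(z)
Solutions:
 v(z) = C1 + C2/z^3


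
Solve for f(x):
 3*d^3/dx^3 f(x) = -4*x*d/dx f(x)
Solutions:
 f(x) = C1 + Integral(C2*airyai(-6^(2/3)*x/3) + C3*airybi(-6^(2/3)*x/3), x)


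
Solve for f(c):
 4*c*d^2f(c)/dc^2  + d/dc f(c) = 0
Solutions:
 f(c) = C1 + C2*c^(3/4)


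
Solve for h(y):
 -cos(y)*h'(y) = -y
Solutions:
 h(y) = C1 + Integral(y/cos(y), y)


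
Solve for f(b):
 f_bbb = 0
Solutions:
 f(b) = C1 + C2*b + C3*b^2


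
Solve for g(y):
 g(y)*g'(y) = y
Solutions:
 g(y) = -sqrt(C1 + y^2)
 g(y) = sqrt(C1 + y^2)


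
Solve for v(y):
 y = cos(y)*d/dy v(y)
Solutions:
 v(y) = C1 + Integral(y/cos(y), y)


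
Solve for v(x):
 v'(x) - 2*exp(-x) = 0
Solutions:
 v(x) = C1 - 2*exp(-x)


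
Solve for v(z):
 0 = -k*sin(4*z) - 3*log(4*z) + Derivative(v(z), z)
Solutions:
 v(z) = C1 - k*cos(4*z)/4 + 3*z*log(z) - 3*z + 6*z*log(2)


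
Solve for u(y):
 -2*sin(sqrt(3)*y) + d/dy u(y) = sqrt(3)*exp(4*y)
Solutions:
 u(y) = C1 + sqrt(3)*exp(4*y)/4 - 2*sqrt(3)*cos(sqrt(3)*y)/3


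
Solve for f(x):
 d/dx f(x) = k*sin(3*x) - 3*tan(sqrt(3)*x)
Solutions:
 f(x) = C1 - k*cos(3*x)/3 + sqrt(3)*log(cos(sqrt(3)*x))


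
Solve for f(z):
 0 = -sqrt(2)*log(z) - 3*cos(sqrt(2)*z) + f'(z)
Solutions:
 f(z) = C1 + sqrt(2)*z*(log(z) - 1) + 3*sqrt(2)*sin(sqrt(2)*z)/2


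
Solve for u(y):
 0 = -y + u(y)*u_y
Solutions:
 u(y) = -sqrt(C1 + y^2)
 u(y) = sqrt(C1 + y^2)


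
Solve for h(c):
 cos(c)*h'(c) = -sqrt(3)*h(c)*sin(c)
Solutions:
 h(c) = C1*cos(c)^(sqrt(3))


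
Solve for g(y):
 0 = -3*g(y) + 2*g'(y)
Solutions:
 g(y) = C1*exp(3*y/2)


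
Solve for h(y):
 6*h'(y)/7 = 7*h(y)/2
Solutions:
 h(y) = C1*exp(49*y/12)


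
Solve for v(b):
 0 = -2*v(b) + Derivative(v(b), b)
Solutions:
 v(b) = C1*exp(2*b)


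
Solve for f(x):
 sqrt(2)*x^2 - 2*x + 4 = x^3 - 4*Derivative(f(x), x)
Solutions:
 f(x) = C1 + x^4/16 - sqrt(2)*x^3/12 + x^2/4 - x


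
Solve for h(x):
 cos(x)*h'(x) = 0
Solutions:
 h(x) = C1


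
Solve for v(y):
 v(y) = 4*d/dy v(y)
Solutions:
 v(y) = C1*exp(y/4)


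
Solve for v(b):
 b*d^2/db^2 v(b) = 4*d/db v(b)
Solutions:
 v(b) = C1 + C2*b^5


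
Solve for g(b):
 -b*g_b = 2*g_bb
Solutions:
 g(b) = C1 + C2*erf(b/2)


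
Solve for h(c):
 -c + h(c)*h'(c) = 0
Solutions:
 h(c) = -sqrt(C1 + c^2)
 h(c) = sqrt(C1 + c^2)


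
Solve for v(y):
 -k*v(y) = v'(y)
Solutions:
 v(y) = C1*exp(-k*y)


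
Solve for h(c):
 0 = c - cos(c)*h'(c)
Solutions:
 h(c) = C1 + Integral(c/cos(c), c)


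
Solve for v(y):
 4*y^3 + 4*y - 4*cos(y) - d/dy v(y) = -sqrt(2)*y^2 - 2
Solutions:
 v(y) = C1 + y^4 + sqrt(2)*y^3/3 + 2*y^2 + 2*y - 4*sin(y)


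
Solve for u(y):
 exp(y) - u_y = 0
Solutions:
 u(y) = C1 + exp(y)


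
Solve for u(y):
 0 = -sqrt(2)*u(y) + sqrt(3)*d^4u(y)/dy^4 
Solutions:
 u(y) = C1*exp(-2^(1/8)*3^(7/8)*y/3) + C2*exp(2^(1/8)*3^(7/8)*y/3) + C3*sin(2^(1/8)*3^(7/8)*y/3) + C4*cos(2^(1/8)*3^(7/8)*y/3)


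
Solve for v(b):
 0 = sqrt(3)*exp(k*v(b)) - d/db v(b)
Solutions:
 v(b) = Piecewise((log(-1/(C1*k + sqrt(3)*b*k))/k, Ne(k, 0)), (nan, True))
 v(b) = Piecewise((C1 + sqrt(3)*b, Eq(k, 0)), (nan, True))


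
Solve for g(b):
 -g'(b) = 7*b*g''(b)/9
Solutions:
 g(b) = C1 + C2/b^(2/7)


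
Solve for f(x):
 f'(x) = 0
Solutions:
 f(x) = C1


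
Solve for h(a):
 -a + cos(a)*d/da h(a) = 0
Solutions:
 h(a) = C1 + Integral(a/cos(a), a)


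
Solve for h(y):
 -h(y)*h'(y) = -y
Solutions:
 h(y) = -sqrt(C1 + y^2)
 h(y) = sqrt(C1 + y^2)


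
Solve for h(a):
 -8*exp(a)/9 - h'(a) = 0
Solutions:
 h(a) = C1 - 8*exp(a)/9


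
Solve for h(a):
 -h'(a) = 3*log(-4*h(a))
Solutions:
 Integral(1/(log(-_y) + 2*log(2)), (_y, h(a)))/3 = C1 - a


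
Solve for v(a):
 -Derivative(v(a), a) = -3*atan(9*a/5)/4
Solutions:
 v(a) = C1 + 3*a*atan(9*a/5)/4 - 5*log(81*a^2 + 25)/24


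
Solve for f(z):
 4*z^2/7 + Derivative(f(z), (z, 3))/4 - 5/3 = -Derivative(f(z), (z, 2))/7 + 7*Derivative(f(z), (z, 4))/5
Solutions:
 f(z) = C1 + C2*z + C3*exp(z*(5 - sqrt(345))/56) + C4*exp(z*(5 + sqrt(345))/56) - z^4/3 + 7*z^3/3 - 2737*z^2/60


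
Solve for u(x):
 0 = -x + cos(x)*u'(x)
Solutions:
 u(x) = C1 + Integral(x/cos(x), x)


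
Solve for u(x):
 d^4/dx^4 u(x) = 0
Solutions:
 u(x) = C1 + C2*x + C3*x^2 + C4*x^3


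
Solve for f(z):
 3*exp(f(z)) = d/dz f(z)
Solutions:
 f(z) = log(-1/(C1 + 3*z))


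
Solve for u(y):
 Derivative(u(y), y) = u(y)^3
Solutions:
 u(y) = -sqrt(2)*sqrt(-1/(C1 + y))/2
 u(y) = sqrt(2)*sqrt(-1/(C1 + y))/2


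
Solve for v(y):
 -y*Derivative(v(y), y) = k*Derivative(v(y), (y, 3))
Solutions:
 v(y) = C1 + Integral(C2*airyai(y*(-1/k)^(1/3)) + C3*airybi(y*(-1/k)^(1/3)), y)


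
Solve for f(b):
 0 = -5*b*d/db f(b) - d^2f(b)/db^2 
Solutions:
 f(b) = C1 + C2*erf(sqrt(10)*b/2)


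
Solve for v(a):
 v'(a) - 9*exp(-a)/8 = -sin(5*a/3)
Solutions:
 v(a) = C1 + 3*cos(5*a/3)/5 - 9*exp(-a)/8


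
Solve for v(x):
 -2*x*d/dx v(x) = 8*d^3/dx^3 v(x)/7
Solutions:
 v(x) = C1 + Integral(C2*airyai(-14^(1/3)*x/2) + C3*airybi(-14^(1/3)*x/2), x)


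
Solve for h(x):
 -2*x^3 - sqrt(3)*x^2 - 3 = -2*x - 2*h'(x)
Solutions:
 h(x) = C1 + x^4/4 + sqrt(3)*x^3/6 - x^2/2 + 3*x/2


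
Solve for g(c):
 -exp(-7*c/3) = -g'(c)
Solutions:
 g(c) = C1 - 3*exp(-7*c/3)/7


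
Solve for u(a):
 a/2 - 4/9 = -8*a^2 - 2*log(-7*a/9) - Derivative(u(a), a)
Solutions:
 u(a) = C1 - 8*a^3/3 - a^2/4 - 2*a*log(-a) + a*(-2*log(7) + 22/9 + 4*log(3))


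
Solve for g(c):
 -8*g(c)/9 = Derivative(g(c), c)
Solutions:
 g(c) = C1*exp(-8*c/9)


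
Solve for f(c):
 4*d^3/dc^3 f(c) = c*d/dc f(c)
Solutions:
 f(c) = C1 + Integral(C2*airyai(2^(1/3)*c/2) + C3*airybi(2^(1/3)*c/2), c)


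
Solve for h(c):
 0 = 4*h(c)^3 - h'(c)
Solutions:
 h(c) = -sqrt(2)*sqrt(-1/(C1 + 4*c))/2
 h(c) = sqrt(2)*sqrt(-1/(C1 + 4*c))/2


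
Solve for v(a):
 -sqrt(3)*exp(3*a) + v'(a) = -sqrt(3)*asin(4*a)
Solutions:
 v(a) = C1 - sqrt(3)*(a*asin(4*a) + sqrt(1 - 16*a^2)/4) + sqrt(3)*exp(3*a)/3


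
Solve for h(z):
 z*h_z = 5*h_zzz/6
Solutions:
 h(z) = C1 + Integral(C2*airyai(5^(2/3)*6^(1/3)*z/5) + C3*airybi(5^(2/3)*6^(1/3)*z/5), z)


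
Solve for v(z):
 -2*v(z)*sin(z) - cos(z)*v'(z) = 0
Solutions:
 v(z) = C1*cos(z)^2


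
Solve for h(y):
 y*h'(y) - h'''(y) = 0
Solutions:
 h(y) = C1 + Integral(C2*airyai(y) + C3*airybi(y), y)


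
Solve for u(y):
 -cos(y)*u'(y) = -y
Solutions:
 u(y) = C1 + Integral(y/cos(y), y)


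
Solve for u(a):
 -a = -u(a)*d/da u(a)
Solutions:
 u(a) = -sqrt(C1 + a^2)
 u(a) = sqrt(C1 + a^2)


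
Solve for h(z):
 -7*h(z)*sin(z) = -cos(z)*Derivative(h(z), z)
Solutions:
 h(z) = C1/cos(z)^7


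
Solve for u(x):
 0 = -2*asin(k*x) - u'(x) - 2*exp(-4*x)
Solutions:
 u(x) = C1 - 2*Piecewise((x*asin(k*x) - exp(-4*x)/4 + sqrt(-k^2*x^2 + 1)/k, Ne(k, 0)), (-exp(-4*x)/4, True))


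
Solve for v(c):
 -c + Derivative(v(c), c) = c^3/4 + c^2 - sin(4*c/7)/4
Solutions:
 v(c) = C1 + c^4/16 + c^3/3 + c^2/2 + 7*cos(4*c/7)/16


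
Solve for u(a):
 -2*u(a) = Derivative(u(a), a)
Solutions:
 u(a) = C1*exp(-2*a)


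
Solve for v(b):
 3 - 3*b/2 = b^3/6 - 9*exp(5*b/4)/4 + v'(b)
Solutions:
 v(b) = C1 - b^4/24 - 3*b^2/4 + 3*b + 9*exp(5*b/4)/5


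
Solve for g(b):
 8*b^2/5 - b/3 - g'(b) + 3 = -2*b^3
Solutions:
 g(b) = C1 + b^4/2 + 8*b^3/15 - b^2/6 + 3*b


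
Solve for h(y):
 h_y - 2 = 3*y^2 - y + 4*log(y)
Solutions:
 h(y) = C1 + y^3 - y^2/2 + 4*y*log(y) - 2*y


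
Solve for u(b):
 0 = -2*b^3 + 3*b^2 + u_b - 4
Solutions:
 u(b) = C1 + b^4/2 - b^3 + 4*b


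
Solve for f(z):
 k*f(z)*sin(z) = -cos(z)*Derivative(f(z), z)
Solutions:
 f(z) = C1*exp(k*log(cos(z)))


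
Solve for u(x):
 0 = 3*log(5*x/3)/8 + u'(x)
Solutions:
 u(x) = C1 - 3*x*log(x)/8 - 3*x*log(5)/8 + 3*x/8 + 3*x*log(3)/8


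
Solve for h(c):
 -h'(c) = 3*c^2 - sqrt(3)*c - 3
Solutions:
 h(c) = C1 - c^3 + sqrt(3)*c^2/2 + 3*c


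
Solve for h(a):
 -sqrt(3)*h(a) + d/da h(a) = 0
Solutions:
 h(a) = C1*exp(sqrt(3)*a)


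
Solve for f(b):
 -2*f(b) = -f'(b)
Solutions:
 f(b) = C1*exp(2*b)


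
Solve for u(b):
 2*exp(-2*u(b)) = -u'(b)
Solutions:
 u(b) = log(-sqrt(C1 - 4*b))
 u(b) = log(C1 - 4*b)/2


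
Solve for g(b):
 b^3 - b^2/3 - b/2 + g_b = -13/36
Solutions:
 g(b) = C1 - b^4/4 + b^3/9 + b^2/4 - 13*b/36


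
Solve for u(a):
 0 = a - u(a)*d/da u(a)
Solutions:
 u(a) = -sqrt(C1 + a^2)
 u(a) = sqrt(C1 + a^2)


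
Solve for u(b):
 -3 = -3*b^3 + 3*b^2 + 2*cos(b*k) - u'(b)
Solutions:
 u(b) = C1 - 3*b^4/4 + b^3 + 3*b + 2*sin(b*k)/k


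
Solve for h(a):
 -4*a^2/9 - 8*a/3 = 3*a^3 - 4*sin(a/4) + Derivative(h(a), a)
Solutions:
 h(a) = C1 - 3*a^4/4 - 4*a^3/27 - 4*a^2/3 - 16*cos(a/4)


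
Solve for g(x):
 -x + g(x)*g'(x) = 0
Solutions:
 g(x) = -sqrt(C1 + x^2)
 g(x) = sqrt(C1 + x^2)


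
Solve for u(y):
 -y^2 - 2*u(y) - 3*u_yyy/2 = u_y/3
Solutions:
 u(y) = C1*exp(-2^(1/3)*y*(-3*(9 + sqrt(6567)/9)^(1/3) + 2^(1/3)/(9 + sqrt(6567)/9)^(1/3))/18)*sin(sqrt(3)*y*(2/(18 + 2*sqrt(6567)/9)^(1/3) + 3*(18 + 2*sqrt(6567)/9)^(1/3))/18) + C2*exp(-2^(1/3)*y*(-3*(9 + sqrt(6567)/9)^(1/3) + 2^(1/3)/(9 + sqrt(6567)/9)^(1/3))/18)*cos(sqrt(3)*y*(2/(18 + 2*sqrt(6567)/9)^(1/3) + 3*(18 + 2*sqrt(6567)/9)^(1/3))/18) + C3*exp(2^(1/3)*y*(-3*(9 + sqrt(6567)/9)^(1/3) + 2^(1/3)/(9 + sqrt(6567)/9)^(1/3))/9) - y^2/2 + y/6 - 1/36


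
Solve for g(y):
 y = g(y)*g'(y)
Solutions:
 g(y) = -sqrt(C1 + y^2)
 g(y) = sqrt(C1 + y^2)


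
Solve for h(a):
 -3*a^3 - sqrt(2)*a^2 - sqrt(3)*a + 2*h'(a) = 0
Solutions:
 h(a) = C1 + 3*a^4/8 + sqrt(2)*a^3/6 + sqrt(3)*a^2/4


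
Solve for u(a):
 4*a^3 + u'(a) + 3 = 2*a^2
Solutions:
 u(a) = C1 - a^4 + 2*a^3/3 - 3*a


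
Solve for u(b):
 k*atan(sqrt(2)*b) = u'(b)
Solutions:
 u(b) = C1 + k*(b*atan(sqrt(2)*b) - sqrt(2)*log(2*b^2 + 1)/4)


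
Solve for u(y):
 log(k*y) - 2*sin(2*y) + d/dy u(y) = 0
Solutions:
 u(y) = C1 - y*log(k*y) + y - cos(2*y)


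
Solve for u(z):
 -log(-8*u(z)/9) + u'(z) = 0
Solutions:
 -Integral(1/(log(-_y) - 2*log(3) + 3*log(2)), (_y, u(z))) = C1 - z


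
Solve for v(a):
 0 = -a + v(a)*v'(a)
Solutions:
 v(a) = -sqrt(C1 + a^2)
 v(a) = sqrt(C1 + a^2)


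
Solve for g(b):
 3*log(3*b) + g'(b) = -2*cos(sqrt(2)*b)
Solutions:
 g(b) = C1 - 3*b*log(b) - 3*b*log(3) + 3*b - sqrt(2)*sin(sqrt(2)*b)


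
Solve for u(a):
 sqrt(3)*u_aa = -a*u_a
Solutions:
 u(a) = C1 + C2*erf(sqrt(2)*3^(3/4)*a/6)


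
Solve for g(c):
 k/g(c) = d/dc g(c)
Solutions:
 g(c) = -sqrt(C1 + 2*c*k)
 g(c) = sqrt(C1 + 2*c*k)


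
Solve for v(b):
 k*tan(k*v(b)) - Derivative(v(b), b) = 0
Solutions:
 v(b) = Piecewise((-asin(exp(C1*k + b*k^2))/k + pi/k, Ne(k, 0)), (nan, True))
 v(b) = Piecewise((asin(exp(C1*k + b*k^2))/k, Ne(k, 0)), (nan, True))


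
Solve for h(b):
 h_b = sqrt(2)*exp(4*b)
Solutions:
 h(b) = C1 + sqrt(2)*exp(4*b)/4


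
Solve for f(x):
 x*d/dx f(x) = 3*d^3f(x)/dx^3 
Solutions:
 f(x) = C1 + Integral(C2*airyai(3^(2/3)*x/3) + C3*airybi(3^(2/3)*x/3), x)


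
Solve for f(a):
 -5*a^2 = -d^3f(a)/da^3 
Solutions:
 f(a) = C1 + C2*a + C3*a^2 + a^5/12


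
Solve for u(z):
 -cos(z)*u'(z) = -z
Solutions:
 u(z) = C1 + Integral(z/cos(z), z)


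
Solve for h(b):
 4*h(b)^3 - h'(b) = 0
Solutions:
 h(b) = -sqrt(2)*sqrt(-1/(C1 + 4*b))/2
 h(b) = sqrt(2)*sqrt(-1/(C1 + 4*b))/2


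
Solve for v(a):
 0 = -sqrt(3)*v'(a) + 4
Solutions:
 v(a) = C1 + 4*sqrt(3)*a/3


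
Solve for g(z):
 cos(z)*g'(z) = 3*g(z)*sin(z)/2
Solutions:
 g(z) = C1/cos(z)^(3/2)


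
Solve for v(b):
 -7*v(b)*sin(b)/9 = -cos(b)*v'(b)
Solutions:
 v(b) = C1/cos(b)^(7/9)


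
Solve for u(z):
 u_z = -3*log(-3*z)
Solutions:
 u(z) = C1 - 3*z*log(-z) + 3*z*(1 - log(3))


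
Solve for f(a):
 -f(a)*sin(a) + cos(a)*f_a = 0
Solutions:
 f(a) = C1/cos(a)


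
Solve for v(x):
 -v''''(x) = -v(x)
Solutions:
 v(x) = C1*exp(-x) + C2*exp(x) + C3*sin(x) + C4*cos(x)


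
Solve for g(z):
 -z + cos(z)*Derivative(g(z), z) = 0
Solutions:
 g(z) = C1 + Integral(z/cos(z), z)


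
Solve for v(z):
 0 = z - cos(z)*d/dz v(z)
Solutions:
 v(z) = C1 + Integral(z/cos(z), z)


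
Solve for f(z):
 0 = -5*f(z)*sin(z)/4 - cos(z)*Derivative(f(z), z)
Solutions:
 f(z) = C1*cos(z)^(5/4)


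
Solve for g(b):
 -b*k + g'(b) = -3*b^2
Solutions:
 g(b) = C1 - b^3 + b^2*k/2


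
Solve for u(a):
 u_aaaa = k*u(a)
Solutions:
 u(a) = C1*exp(-a*k^(1/4)) + C2*exp(a*k^(1/4)) + C3*exp(-I*a*k^(1/4)) + C4*exp(I*a*k^(1/4))


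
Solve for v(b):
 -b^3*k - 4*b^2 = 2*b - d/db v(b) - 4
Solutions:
 v(b) = C1 + b^4*k/4 + 4*b^3/3 + b^2 - 4*b


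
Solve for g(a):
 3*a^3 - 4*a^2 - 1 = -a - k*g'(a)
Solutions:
 g(a) = C1 - 3*a^4/(4*k) + 4*a^3/(3*k) - a^2/(2*k) + a/k


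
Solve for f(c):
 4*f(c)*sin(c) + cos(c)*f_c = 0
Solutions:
 f(c) = C1*cos(c)^4


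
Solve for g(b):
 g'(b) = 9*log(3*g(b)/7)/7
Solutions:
 -7*Integral(1/(log(_y) - log(7) + log(3)), (_y, g(b)))/9 = C1 - b


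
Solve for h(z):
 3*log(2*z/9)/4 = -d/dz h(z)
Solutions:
 h(z) = C1 - 3*z*log(z)/4 - 3*z*log(2)/4 + 3*z/4 + 3*z*log(3)/2


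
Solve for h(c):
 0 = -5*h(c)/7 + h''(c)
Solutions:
 h(c) = C1*exp(-sqrt(35)*c/7) + C2*exp(sqrt(35)*c/7)


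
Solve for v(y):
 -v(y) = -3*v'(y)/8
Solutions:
 v(y) = C1*exp(8*y/3)


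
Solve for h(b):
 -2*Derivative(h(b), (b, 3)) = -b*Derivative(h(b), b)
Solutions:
 h(b) = C1 + Integral(C2*airyai(2^(2/3)*b/2) + C3*airybi(2^(2/3)*b/2), b)


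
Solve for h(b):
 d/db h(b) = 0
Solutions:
 h(b) = C1


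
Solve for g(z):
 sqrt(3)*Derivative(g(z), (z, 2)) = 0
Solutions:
 g(z) = C1 + C2*z


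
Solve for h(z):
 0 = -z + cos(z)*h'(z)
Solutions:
 h(z) = C1 + Integral(z/cos(z), z)


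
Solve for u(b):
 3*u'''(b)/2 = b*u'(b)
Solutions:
 u(b) = C1 + Integral(C2*airyai(2^(1/3)*3^(2/3)*b/3) + C3*airybi(2^(1/3)*3^(2/3)*b/3), b)


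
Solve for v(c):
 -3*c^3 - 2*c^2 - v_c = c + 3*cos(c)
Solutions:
 v(c) = C1 - 3*c^4/4 - 2*c^3/3 - c^2/2 - 3*sin(c)


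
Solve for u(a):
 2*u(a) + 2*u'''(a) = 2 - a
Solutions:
 u(a) = C3*exp(-a) - a/2 + (C1*sin(sqrt(3)*a/2) + C2*cos(sqrt(3)*a/2))*exp(a/2) + 1


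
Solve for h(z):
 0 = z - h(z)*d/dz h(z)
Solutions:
 h(z) = -sqrt(C1 + z^2)
 h(z) = sqrt(C1 + z^2)


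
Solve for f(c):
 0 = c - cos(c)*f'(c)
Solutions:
 f(c) = C1 + Integral(c/cos(c), c)


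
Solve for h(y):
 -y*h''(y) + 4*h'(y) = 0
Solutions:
 h(y) = C1 + C2*y^5


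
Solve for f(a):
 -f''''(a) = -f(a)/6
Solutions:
 f(a) = C1*exp(-6^(3/4)*a/6) + C2*exp(6^(3/4)*a/6) + C3*sin(6^(3/4)*a/6) + C4*cos(6^(3/4)*a/6)


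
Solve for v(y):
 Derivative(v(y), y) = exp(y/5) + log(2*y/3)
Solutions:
 v(y) = C1 + y*log(y) + y*(-log(3) - 1 + log(2)) + 5*exp(y/5)


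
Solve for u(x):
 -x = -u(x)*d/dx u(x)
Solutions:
 u(x) = -sqrt(C1 + x^2)
 u(x) = sqrt(C1 + x^2)


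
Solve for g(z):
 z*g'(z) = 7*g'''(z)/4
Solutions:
 g(z) = C1 + Integral(C2*airyai(14^(2/3)*z/7) + C3*airybi(14^(2/3)*z/7), z)


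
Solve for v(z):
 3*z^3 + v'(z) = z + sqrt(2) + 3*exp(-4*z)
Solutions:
 v(z) = C1 - 3*z^4/4 + z^2/2 + sqrt(2)*z - 3*exp(-4*z)/4


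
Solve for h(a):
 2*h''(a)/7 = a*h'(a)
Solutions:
 h(a) = C1 + C2*erfi(sqrt(7)*a/2)


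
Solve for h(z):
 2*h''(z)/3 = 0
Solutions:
 h(z) = C1 + C2*z


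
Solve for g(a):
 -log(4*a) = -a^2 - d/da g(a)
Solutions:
 g(a) = C1 - a^3/3 + a*log(a) - a + a*log(4)


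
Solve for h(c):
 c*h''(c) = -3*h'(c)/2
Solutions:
 h(c) = C1 + C2/sqrt(c)


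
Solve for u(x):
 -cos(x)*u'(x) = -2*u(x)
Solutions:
 u(x) = C1*(sin(x) + 1)/(sin(x) - 1)


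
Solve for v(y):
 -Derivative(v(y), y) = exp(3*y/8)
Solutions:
 v(y) = C1 - 8*exp(3*y/8)/3


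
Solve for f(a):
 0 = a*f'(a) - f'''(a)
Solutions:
 f(a) = C1 + Integral(C2*airyai(a) + C3*airybi(a), a)


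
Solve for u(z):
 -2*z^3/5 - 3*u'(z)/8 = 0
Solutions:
 u(z) = C1 - 4*z^4/15


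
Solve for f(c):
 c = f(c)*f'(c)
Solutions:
 f(c) = -sqrt(C1 + c^2)
 f(c) = sqrt(C1 + c^2)


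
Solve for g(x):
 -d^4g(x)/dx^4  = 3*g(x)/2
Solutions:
 g(x) = (C1*sin(6^(1/4)*x/2) + C2*cos(6^(1/4)*x/2))*exp(-6^(1/4)*x/2) + (C3*sin(6^(1/4)*x/2) + C4*cos(6^(1/4)*x/2))*exp(6^(1/4)*x/2)


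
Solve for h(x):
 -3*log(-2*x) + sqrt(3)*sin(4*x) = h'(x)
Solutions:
 h(x) = C1 - 3*x*log(-x) - 3*x*log(2) + 3*x - sqrt(3)*cos(4*x)/4


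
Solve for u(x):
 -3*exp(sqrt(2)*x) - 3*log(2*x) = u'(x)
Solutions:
 u(x) = C1 - 3*x*log(x) + 3*x*(1 - log(2)) - 3*sqrt(2)*exp(sqrt(2)*x)/2


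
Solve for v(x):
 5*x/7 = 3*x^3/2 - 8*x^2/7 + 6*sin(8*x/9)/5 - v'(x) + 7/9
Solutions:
 v(x) = C1 + 3*x^4/8 - 8*x^3/21 - 5*x^2/14 + 7*x/9 - 27*cos(8*x/9)/20


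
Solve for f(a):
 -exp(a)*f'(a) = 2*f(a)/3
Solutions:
 f(a) = C1*exp(2*exp(-a)/3)


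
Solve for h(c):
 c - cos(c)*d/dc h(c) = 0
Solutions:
 h(c) = C1 + Integral(c/cos(c), c)


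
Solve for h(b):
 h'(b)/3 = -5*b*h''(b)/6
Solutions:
 h(b) = C1 + C2*b^(3/5)


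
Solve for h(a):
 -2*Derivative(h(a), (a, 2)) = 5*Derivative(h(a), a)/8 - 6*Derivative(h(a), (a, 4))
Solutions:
 h(a) = C1 + C2*exp(-2^(1/3)*a*(8*2^(1/3)/(sqrt(1001) + 45)^(1/3) + (sqrt(1001) + 45)^(1/3))/24)*sin(2^(1/3)*sqrt(3)*a*(-(sqrt(1001) + 45)^(1/3) + 8*2^(1/3)/(sqrt(1001) + 45)^(1/3))/24) + C3*exp(-2^(1/3)*a*(8*2^(1/3)/(sqrt(1001) + 45)^(1/3) + (sqrt(1001) + 45)^(1/3))/24)*cos(2^(1/3)*sqrt(3)*a*(-(sqrt(1001) + 45)^(1/3) + 8*2^(1/3)/(sqrt(1001) + 45)^(1/3))/24) + C4*exp(2^(1/3)*a*(8*2^(1/3)/(sqrt(1001) + 45)^(1/3) + (sqrt(1001) + 45)^(1/3))/12)


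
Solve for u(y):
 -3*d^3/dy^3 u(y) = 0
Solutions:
 u(y) = C1 + C2*y + C3*y^2


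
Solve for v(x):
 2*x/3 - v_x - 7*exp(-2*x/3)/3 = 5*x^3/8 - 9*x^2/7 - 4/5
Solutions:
 v(x) = C1 - 5*x^4/32 + 3*x^3/7 + x^2/3 + 4*x/5 + 7*exp(-2*x/3)/2


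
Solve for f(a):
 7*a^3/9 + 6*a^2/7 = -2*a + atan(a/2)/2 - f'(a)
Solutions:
 f(a) = C1 - 7*a^4/36 - 2*a^3/7 - a^2 + a*atan(a/2)/2 - log(a^2 + 4)/2


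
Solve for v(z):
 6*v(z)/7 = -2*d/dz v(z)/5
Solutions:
 v(z) = C1*exp(-15*z/7)


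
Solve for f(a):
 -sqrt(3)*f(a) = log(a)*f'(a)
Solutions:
 f(a) = C1*exp(-sqrt(3)*li(a))


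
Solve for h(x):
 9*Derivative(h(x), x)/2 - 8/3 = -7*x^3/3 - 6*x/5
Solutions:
 h(x) = C1 - 7*x^4/54 - 2*x^2/15 + 16*x/27


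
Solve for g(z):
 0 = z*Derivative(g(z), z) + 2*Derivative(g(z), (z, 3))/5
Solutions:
 g(z) = C1 + Integral(C2*airyai(-2^(2/3)*5^(1/3)*z/2) + C3*airybi(-2^(2/3)*5^(1/3)*z/2), z)


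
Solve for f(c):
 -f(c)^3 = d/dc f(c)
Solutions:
 f(c) = -sqrt(2)*sqrt(-1/(C1 - c))/2
 f(c) = sqrt(2)*sqrt(-1/(C1 - c))/2


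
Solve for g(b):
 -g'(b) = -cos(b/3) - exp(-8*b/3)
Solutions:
 g(b) = C1 + 3*sin(b/3) - 3*exp(-8*b/3)/8


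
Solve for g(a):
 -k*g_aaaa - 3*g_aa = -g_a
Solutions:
 g(a) = C1 + C2*exp(2^(1/3)*a*(-2^(1/3)*(sqrt((1 + 4/k)/k^2) - 1/k)^(1/3)/2 + 1/(k*(sqrt((1 + 4/k)/k^2) - 1/k)^(1/3)))) + C3*exp(2^(1/3)*a*(2^(1/3)*(sqrt((1 + 4/k)/k^2) - 1/k)^(1/3)/4 - 2^(1/3)*sqrt(3)*I*(sqrt((1 + 4/k)/k^2) - 1/k)^(1/3)/4 + 2/(k*(-1 + sqrt(3)*I)*(sqrt((1 + 4/k)/k^2) - 1/k)^(1/3)))) + C4*exp(2^(1/3)*a*(2^(1/3)*(sqrt((1 + 4/k)/k^2) - 1/k)^(1/3)/4 + 2^(1/3)*sqrt(3)*I*(sqrt((1 + 4/k)/k^2) - 1/k)^(1/3)/4 - 2/(k*(1 + sqrt(3)*I)*(sqrt((1 + 4/k)/k^2) - 1/k)^(1/3))))


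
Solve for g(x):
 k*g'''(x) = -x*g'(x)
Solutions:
 g(x) = C1 + Integral(C2*airyai(x*(-1/k)^(1/3)) + C3*airybi(x*(-1/k)^(1/3)), x)


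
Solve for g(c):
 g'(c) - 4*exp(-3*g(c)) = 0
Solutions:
 g(c) = log(C1 + 12*c)/3
 g(c) = log((-3^(1/3) - 3^(5/6)*I)*(C1 + 4*c)^(1/3)/2)
 g(c) = log((-3^(1/3) + 3^(5/6)*I)*(C1 + 4*c)^(1/3)/2)


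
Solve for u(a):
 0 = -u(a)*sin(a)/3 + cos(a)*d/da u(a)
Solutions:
 u(a) = C1/cos(a)^(1/3)


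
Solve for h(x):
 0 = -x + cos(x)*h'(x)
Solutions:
 h(x) = C1 + Integral(x/cos(x), x)


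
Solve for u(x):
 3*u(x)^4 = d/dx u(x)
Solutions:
 u(x) = (-1/(C1 + 9*x))^(1/3)
 u(x) = (-1/(C1 + 3*x))^(1/3)*(-3^(2/3) - 3*3^(1/6)*I)/6
 u(x) = (-1/(C1 + 3*x))^(1/3)*(-3^(2/3) + 3*3^(1/6)*I)/6


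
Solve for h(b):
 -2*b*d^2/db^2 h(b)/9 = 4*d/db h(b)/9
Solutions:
 h(b) = C1 + C2/b


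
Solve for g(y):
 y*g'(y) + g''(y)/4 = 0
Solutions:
 g(y) = C1 + C2*erf(sqrt(2)*y)


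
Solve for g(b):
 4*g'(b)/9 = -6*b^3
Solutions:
 g(b) = C1 - 27*b^4/8


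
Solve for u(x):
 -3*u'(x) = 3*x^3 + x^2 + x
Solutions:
 u(x) = C1 - x^4/4 - x^3/9 - x^2/6


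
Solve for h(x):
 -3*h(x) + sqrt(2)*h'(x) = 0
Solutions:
 h(x) = C1*exp(3*sqrt(2)*x/2)


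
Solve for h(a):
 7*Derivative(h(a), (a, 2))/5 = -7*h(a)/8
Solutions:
 h(a) = C1*sin(sqrt(10)*a/4) + C2*cos(sqrt(10)*a/4)


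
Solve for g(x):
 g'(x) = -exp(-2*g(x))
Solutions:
 g(x) = log(-sqrt(C1 - 2*x))
 g(x) = log(C1 - 2*x)/2


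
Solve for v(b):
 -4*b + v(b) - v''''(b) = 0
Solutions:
 v(b) = C1*exp(-b) + C2*exp(b) + C3*sin(b) + C4*cos(b) + 4*b


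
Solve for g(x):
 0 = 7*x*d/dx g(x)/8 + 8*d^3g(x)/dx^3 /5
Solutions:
 g(x) = C1 + Integral(C2*airyai(-35^(1/3)*x/4) + C3*airybi(-35^(1/3)*x/4), x)


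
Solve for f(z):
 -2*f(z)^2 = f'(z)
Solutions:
 f(z) = 1/(C1 + 2*z)


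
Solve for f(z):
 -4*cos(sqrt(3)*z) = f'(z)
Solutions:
 f(z) = C1 - 4*sqrt(3)*sin(sqrt(3)*z)/3


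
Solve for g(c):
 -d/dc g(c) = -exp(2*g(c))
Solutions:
 g(c) = log(-sqrt(-1/(C1 + c))) - log(2)/2
 g(c) = log(-1/(C1 + c))/2 - log(2)/2


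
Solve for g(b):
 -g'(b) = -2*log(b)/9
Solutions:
 g(b) = C1 + 2*b*log(b)/9 - 2*b/9


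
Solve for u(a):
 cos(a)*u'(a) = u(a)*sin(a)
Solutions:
 u(a) = C1/cos(a)


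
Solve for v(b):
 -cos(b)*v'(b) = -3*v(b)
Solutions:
 v(b) = C1*(sin(b) + 1)^(3/2)/(sin(b) - 1)^(3/2)


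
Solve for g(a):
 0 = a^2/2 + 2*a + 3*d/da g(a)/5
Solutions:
 g(a) = C1 - 5*a^3/18 - 5*a^2/3


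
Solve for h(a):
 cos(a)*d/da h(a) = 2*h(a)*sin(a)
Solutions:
 h(a) = C1/cos(a)^2


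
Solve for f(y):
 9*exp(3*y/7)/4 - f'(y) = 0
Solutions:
 f(y) = C1 + 21*exp(3*y/7)/4


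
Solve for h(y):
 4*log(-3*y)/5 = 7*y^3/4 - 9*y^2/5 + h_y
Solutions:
 h(y) = C1 - 7*y^4/16 + 3*y^3/5 + 4*y*log(-y)/5 + 4*y*(-1 + log(3))/5


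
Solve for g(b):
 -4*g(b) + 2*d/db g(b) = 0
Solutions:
 g(b) = C1*exp(2*b)


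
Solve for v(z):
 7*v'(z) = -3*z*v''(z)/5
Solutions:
 v(z) = C1 + C2/z^(32/3)


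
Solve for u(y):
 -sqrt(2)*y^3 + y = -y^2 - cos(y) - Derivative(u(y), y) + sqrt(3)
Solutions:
 u(y) = C1 + sqrt(2)*y^4/4 - y^3/3 - y^2/2 + sqrt(3)*y - sin(y)


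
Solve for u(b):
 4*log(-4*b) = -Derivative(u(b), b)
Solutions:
 u(b) = C1 - 4*b*log(-b) + 4*b*(1 - 2*log(2))


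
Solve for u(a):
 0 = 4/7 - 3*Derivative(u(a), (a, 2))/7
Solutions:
 u(a) = C1 + C2*a + 2*a^2/3


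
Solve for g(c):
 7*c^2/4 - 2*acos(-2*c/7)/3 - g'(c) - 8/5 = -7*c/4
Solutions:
 g(c) = C1 + 7*c^3/12 + 7*c^2/8 - 2*c*acos(-2*c/7)/3 - 8*c/5 - sqrt(49 - 4*c^2)/3


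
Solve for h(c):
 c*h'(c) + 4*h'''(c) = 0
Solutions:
 h(c) = C1 + Integral(C2*airyai(-2^(1/3)*c/2) + C3*airybi(-2^(1/3)*c/2), c)


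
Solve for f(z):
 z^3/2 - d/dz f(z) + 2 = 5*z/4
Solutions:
 f(z) = C1 + z^4/8 - 5*z^2/8 + 2*z


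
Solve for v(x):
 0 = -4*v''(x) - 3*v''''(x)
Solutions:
 v(x) = C1 + C2*x + C3*sin(2*sqrt(3)*x/3) + C4*cos(2*sqrt(3)*x/3)


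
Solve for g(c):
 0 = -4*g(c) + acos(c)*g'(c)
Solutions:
 g(c) = C1*exp(4*Integral(1/acos(c), c))


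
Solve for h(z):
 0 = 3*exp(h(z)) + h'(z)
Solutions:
 h(z) = log(1/(C1 + 3*z))


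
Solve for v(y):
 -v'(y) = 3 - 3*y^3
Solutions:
 v(y) = C1 + 3*y^4/4 - 3*y


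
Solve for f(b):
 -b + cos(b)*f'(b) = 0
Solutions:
 f(b) = C1 + Integral(b/cos(b), b)


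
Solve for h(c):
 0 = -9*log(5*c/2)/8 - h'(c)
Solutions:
 h(c) = C1 - 9*c*log(c)/8 - 9*c*log(5)/8 + 9*c*log(2)/8 + 9*c/8


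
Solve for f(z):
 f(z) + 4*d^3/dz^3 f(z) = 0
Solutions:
 f(z) = C3*exp(-2^(1/3)*z/2) + (C1*sin(2^(1/3)*sqrt(3)*z/4) + C2*cos(2^(1/3)*sqrt(3)*z/4))*exp(2^(1/3)*z/4)


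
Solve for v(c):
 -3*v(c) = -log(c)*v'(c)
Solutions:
 v(c) = C1*exp(3*li(c))


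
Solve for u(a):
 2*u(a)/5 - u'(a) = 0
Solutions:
 u(a) = C1*exp(2*a/5)


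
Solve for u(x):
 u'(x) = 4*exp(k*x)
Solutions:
 u(x) = C1 + 4*exp(k*x)/k


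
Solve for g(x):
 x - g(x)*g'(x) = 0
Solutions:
 g(x) = -sqrt(C1 + x^2)
 g(x) = sqrt(C1 + x^2)


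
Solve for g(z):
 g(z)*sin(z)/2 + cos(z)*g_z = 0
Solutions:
 g(z) = C1*sqrt(cos(z))


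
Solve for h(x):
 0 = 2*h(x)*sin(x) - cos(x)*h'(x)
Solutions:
 h(x) = C1/cos(x)^2


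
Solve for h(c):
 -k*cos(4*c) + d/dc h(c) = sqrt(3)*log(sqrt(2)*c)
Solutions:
 h(c) = C1 + sqrt(3)*c*(log(c) - 1) + sqrt(3)*c*log(2)/2 + k*sin(4*c)/4


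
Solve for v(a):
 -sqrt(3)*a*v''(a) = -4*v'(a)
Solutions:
 v(a) = C1 + C2*a^(1 + 4*sqrt(3)/3)


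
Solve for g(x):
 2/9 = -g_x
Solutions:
 g(x) = C1 - 2*x/9


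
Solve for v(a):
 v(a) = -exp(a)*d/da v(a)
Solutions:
 v(a) = C1*exp(exp(-a))


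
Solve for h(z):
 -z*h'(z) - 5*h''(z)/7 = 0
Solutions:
 h(z) = C1 + C2*erf(sqrt(70)*z/10)


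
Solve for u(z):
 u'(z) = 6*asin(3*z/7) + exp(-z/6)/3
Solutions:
 u(z) = C1 + 6*z*asin(3*z/7) + 2*sqrt(49 - 9*z^2) - 2*exp(-z/6)


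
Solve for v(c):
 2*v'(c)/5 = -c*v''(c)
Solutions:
 v(c) = C1 + C2*c^(3/5)


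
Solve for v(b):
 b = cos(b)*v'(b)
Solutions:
 v(b) = C1 + Integral(b/cos(b), b)


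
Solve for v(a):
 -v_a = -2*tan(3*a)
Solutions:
 v(a) = C1 - 2*log(cos(3*a))/3


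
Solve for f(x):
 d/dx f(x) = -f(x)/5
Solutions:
 f(x) = C1*exp(-x/5)


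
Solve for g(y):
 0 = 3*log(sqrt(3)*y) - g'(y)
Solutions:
 g(y) = C1 + 3*y*log(y) - 3*y + 3*y*log(3)/2


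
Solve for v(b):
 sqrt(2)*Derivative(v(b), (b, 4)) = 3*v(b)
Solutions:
 v(b) = C1*exp(-2^(7/8)*3^(1/4)*b/2) + C2*exp(2^(7/8)*3^(1/4)*b/2) + C3*sin(2^(7/8)*3^(1/4)*b/2) + C4*cos(2^(7/8)*3^(1/4)*b/2)


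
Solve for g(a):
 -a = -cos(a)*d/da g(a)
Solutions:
 g(a) = C1 + Integral(a/cos(a), a)


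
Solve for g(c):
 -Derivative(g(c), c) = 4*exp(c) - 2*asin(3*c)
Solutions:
 g(c) = C1 + 2*c*asin(3*c) + 2*sqrt(1 - 9*c^2)/3 - 4*exp(c)


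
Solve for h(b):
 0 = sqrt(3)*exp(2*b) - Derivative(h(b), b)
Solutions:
 h(b) = C1 + sqrt(3)*exp(2*b)/2


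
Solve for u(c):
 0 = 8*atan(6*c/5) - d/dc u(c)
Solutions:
 u(c) = C1 + 8*c*atan(6*c/5) - 10*log(36*c^2 + 25)/3


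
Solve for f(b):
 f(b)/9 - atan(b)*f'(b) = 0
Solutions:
 f(b) = C1*exp(Integral(1/atan(b), b)/9)


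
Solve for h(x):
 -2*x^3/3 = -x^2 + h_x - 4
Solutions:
 h(x) = C1 - x^4/6 + x^3/3 + 4*x


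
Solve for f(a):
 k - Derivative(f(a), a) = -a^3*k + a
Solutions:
 f(a) = C1 + a^4*k/4 - a^2/2 + a*k


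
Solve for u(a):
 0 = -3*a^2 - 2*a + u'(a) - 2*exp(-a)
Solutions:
 u(a) = C1 + a^3 + a^2 - 2*exp(-a)


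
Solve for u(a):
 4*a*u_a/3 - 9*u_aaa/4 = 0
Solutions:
 u(a) = C1 + Integral(C2*airyai(2*2^(1/3)*a/3) + C3*airybi(2*2^(1/3)*a/3), a)


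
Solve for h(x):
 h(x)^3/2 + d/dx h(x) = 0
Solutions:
 h(x) = -sqrt(-1/(C1 - x))
 h(x) = sqrt(-1/(C1 - x))


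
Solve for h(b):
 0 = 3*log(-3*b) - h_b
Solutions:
 h(b) = C1 + 3*b*log(-b) + 3*b*(-1 + log(3))


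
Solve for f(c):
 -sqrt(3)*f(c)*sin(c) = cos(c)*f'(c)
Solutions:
 f(c) = C1*cos(c)^(sqrt(3))


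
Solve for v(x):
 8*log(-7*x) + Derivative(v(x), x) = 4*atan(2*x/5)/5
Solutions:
 v(x) = C1 - 8*x*log(-x) + 4*x*atan(2*x/5)/5 - 8*x*log(7) + 8*x - log(4*x^2 + 25)


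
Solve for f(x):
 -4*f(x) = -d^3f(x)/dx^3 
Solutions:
 f(x) = C3*exp(2^(2/3)*x) + (C1*sin(2^(2/3)*sqrt(3)*x/2) + C2*cos(2^(2/3)*sqrt(3)*x/2))*exp(-2^(2/3)*x/2)


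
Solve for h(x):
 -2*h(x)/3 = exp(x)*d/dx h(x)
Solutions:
 h(x) = C1*exp(2*exp(-x)/3)


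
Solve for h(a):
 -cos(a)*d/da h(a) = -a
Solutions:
 h(a) = C1 + Integral(a/cos(a), a)


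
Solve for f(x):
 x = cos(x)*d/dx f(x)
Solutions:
 f(x) = C1 + Integral(x/cos(x), x)


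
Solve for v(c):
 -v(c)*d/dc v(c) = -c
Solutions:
 v(c) = -sqrt(C1 + c^2)
 v(c) = sqrt(C1 + c^2)


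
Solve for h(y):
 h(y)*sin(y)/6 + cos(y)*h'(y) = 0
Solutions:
 h(y) = C1*cos(y)^(1/6)


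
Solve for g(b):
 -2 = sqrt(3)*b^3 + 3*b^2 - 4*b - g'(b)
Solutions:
 g(b) = C1 + sqrt(3)*b^4/4 + b^3 - 2*b^2 + 2*b


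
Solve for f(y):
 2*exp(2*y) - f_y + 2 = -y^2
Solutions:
 f(y) = C1 + y^3/3 + 2*y + exp(2*y)


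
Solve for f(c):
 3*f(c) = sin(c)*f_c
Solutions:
 f(c) = C1*(cos(c) - 1)^(3/2)/(cos(c) + 1)^(3/2)


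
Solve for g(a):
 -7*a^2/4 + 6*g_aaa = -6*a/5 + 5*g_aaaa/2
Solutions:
 g(a) = C1 + C2*a + C3*a^2 + C4*exp(12*a/5) + 7*a^5/1440 + 31*a^4/17280 + 31*a^3/10368


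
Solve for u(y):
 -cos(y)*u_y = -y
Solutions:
 u(y) = C1 + Integral(y/cos(y), y)


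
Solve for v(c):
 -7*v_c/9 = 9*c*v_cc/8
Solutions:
 v(c) = C1 + C2*c^(25/81)


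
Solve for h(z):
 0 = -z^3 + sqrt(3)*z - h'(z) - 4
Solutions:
 h(z) = C1 - z^4/4 + sqrt(3)*z^2/2 - 4*z


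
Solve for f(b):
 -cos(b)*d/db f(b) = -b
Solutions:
 f(b) = C1 + Integral(b/cos(b), b)


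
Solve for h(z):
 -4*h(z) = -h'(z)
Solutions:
 h(z) = C1*exp(4*z)


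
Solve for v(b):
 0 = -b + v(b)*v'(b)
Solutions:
 v(b) = -sqrt(C1 + b^2)
 v(b) = sqrt(C1 + b^2)


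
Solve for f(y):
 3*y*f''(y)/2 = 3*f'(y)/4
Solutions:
 f(y) = C1 + C2*y^(3/2)


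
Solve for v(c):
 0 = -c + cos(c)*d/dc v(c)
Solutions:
 v(c) = C1 + Integral(c/cos(c), c)


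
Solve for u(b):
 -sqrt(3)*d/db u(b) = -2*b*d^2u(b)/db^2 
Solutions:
 u(b) = C1 + C2*b^(sqrt(3)/2 + 1)


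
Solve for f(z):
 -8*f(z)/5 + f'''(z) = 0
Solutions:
 f(z) = C3*exp(2*5^(2/3)*z/5) + (C1*sin(sqrt(3)*5^(2/3)*z/5) + C2*cos(sqrt(3)*5^(2/3)*z/5))*exp(-5^(2/3)*z/5)


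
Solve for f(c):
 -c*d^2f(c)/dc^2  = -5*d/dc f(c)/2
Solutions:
 f(c) = C1 + C2*c^(7/2)


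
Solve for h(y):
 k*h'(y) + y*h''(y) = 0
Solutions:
 h(y) = C1 + y^(1 - re(k))*(C2*sin(log(y)*Abs(im(k))) + C3*cos(log(y)*im(k)))


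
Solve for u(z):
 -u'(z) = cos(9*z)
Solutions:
 u(z) = C1 - sin(9*z)/9


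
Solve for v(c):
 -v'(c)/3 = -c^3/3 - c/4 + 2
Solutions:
 v(c) = C1 + c^4/4 + 3*c^2/8 - 6*c


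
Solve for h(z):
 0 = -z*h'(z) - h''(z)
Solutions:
 h(z) = C1 + C2*erf(sqrt(2)*z/2)


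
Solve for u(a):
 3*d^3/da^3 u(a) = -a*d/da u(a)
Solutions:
 u(a) = C1 + Integral(C2*airyai(-3^(2/3)*a/3) + C3*airybi(-3^(2/3)*a/3), a)


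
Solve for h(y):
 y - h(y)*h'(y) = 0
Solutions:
 h(y) = -sqrt(C1 + y^2)
 h(y) = sqrt(C1 + y^2)


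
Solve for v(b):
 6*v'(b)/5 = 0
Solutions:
 v(b) = C1


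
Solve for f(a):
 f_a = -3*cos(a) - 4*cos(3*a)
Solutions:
 f(a) = C1 - 3*sin(a) - 4*sin(3*a)/3


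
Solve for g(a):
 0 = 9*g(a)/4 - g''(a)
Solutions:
 g(a) = C1*exp(-3*a/2) + C2*exp(3*a/2)


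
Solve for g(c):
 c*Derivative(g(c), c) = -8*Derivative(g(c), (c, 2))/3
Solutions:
 g(c) = C1 + C2*erf(sqrt(3)*c/4)


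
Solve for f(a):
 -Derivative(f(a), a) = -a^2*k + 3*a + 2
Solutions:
 f(a) = C1 + a^3*k/3 - 3*a^2/2 - 2*a


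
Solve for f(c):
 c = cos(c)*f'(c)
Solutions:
 f(c) = C1 + Integral(c/cos(c), c)


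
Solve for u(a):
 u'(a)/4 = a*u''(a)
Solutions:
 u(a) = C1 + C2*a^(5/4)


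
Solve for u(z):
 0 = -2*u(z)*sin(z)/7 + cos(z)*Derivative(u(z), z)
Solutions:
 u(z) = C1/cos(z)^(2/7)


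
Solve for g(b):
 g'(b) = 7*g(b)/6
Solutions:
 g(b) = C1*exp(7*b/6)


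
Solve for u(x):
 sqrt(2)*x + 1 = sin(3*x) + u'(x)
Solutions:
 u(x) = C1 + sqrt(2)*x^2/2 + x + cos(3*x)/3


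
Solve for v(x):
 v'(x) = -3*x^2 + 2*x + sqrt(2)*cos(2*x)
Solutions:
 v(x) = C1 - x^3 + x^2 + sqrt(2)*sin(2*x)/2


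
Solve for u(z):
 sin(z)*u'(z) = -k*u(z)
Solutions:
 u(z) = C1*exp(k*(-log(cos(z) - 1) + log(cos(z) + 1))/2)


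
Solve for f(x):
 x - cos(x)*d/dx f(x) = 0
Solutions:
 f(x) = C1 + Integral(x/cos(x), x)


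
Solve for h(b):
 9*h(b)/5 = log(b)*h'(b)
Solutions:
 h(b) = C1*exp(9*li(b)/5)


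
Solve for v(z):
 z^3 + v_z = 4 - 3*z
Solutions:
 v(z) = C1 - z^4/4 - 3*z^2/2 + 4*z


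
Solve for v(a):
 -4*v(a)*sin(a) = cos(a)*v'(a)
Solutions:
 v(a) = C1*cos(a)^4


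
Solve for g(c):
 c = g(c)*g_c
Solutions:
 g(c) = -sqrt(C1 + c^2)
 g(c) = sqrt(C1 + c^2)


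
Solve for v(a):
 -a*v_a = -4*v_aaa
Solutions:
 v(a) = C1 + Integral(C2*airyai(2^(1/3)*a/2) + C3*airybi(2^(1/3)*a/2), a)


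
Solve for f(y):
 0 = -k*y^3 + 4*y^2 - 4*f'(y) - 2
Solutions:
 f(y) = C1 - k*y^4/16 + y^3/3 - y/2


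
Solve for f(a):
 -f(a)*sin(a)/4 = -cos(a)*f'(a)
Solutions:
 f(a) = C1/cos(a)^(1/4)


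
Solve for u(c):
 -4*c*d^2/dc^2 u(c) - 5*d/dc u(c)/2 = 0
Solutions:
 u(c) = C1 + C2*c^(3/8)


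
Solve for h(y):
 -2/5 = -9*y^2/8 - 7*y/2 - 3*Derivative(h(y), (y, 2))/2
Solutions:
 h(y) = C1 + C2*y - y^4/16 - 7*y^3/18 + 2*y^2/15


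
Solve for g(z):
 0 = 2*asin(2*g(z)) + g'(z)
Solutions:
 Integral(1/asin(2*_y), (_y, g(z))) = C1 - 2*z


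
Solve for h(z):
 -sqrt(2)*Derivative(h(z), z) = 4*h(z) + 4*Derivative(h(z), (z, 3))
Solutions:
 h(z) = C1*exp(3^(1/3)*z*(-2^(5/6)*3^(1/3)/(9 + sqrt(3)*sqrt(sqrt(2)/8 + 27))^(1/3) + 2*2^(2/3)*(9 + sqrt(3)*sqrt(sqrt(2)/8 + 27))^(1/3))/24)*sin(sqrt(3)*z*(3*2^(5/6)/(27 + sqrt(27*sqrt(2)/8 + 729))^(1/3) + 2*2^(2/3)*(27 + sqrt(27*sqrt(2)/8 + 729))^(1/3))/24) + C2*exp(3^(1/3)*z*(-2^(5/6)*3^(1/3)/(9 + sqrt(3)*sqrt(sqrt(2)/8 + 27))^(1/3) + 2*2^(2/3)*(9 + sqrt(3)*sqrt(sqrt(2)/8 + 27))^(1/3))/24)*cos(sqrt(3)*z*(3*2^(5/6)/(27 + sqrt(27*sqrt(2)/8 + 729))^(1/3) + 2*2^(2/3)*(27 + sqrt(27*sqrt(2)/8 + 729))^(1/3))/24) + C3*exp(-3^(1/3)*z*(-2^(5/6)*3^(1/3)/(9 + sqrt(3)*sqrt(sqrt(2)/8 + 27))^(1/3) + 2*2^(2/3)*(9 + sqrt(3)*sqrt(sqrt(2)/8 + 27))^(1/3))/12)


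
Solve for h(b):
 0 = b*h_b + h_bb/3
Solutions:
 h(b) = C1 + C2*erf(sqrt(6)*b/2)


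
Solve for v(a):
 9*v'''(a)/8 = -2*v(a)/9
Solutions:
 v(a) = C3*exp(-2*2^(1/3)*3^(2/3)*a/9) + (C1*sin(2^(1/3)*3^(1/6)*a/3) + C2*cos(2^(1/3)*3^(1/6)*a/3))*exp(2^(1/3)*3^(2/3)*a/9)


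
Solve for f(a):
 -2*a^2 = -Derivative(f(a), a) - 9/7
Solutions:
 f(a) = C1 + 2*a^3/3 - 9*a/7


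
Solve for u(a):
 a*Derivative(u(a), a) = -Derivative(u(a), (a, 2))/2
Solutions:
 u(a) = C1 + C2*erf(a)


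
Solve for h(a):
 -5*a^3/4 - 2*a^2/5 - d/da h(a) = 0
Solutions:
 h(a) = C1 - 5*a^4/16 - 2*a^3/15


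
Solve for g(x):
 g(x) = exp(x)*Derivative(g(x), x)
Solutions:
 g(x) = C1*exp(-exp(-x))


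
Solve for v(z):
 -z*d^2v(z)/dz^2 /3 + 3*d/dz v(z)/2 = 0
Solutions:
 v(z) = C1 + C2*z^(11/2)


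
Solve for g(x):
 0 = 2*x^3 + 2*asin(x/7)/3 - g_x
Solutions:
 g(x) = C1 + x^4/2 + 2*x*asin(x/7)/3 + 2*sqrt(49 - x^2)/3


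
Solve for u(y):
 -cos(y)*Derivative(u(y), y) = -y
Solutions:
 u(y) = C1 + Integral(y/cos(y), y)


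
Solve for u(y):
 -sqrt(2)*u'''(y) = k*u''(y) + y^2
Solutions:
 u(y) = C1 + C2*y + C3*exp(-sqrt(2)*k*y/2) - y^4/(12*k) + sqrt(2)*y^3/(3*k^2) - 2*y^2/k^3


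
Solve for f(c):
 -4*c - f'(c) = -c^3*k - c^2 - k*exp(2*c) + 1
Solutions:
 f(c) = C1 + c^4*k/4 + c^3/3 - 2*c^2 - c + k*exp(2*c)/2


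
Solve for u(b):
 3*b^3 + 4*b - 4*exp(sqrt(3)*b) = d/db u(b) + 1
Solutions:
 u(b) = C1 + 3*b^4/4 + 2*b^2 - b - 4*sqrt(3)*exp(sqrt(3)*b)/3


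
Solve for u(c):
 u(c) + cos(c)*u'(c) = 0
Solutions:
 u(c) = C1*sqrt(sin(c) - 1)/sqrt(sin(c) + 1)


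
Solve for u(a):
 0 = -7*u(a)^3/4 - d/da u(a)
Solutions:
 u(a) = -sqrt(2)*sqrt(-1/(C1 - 7*a))
 u(a) = sqrt(2)*sqrt(-1/(C1 - 7*a))


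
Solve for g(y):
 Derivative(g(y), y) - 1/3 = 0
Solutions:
 g(y) = C1 + y/3


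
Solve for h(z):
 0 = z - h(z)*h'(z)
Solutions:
 h(z) = -sqrt(C1 + z^2)
 h(z) = sqrt(C1 + z^2)


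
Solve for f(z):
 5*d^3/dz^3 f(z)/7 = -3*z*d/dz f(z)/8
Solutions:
 f(z) = C1 + Integral(C2*airyai(-21^(1/3)*5^(2/3)*z/10) + C3*airybi(-21^(1/3)*5^(2/3)*z/10), z)
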